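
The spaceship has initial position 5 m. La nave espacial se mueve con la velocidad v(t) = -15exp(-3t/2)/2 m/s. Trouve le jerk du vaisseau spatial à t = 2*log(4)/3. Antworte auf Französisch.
Nous devons dériver notre équation de la vitesse v(t) = -15·exp(-3·t/2)/2 2 fois. En dérivant la vitesse, nous obtenons l'accélération: a(t) = 45·exp(-3·t/2)/4. La dérivée de l'accélération donne le jerk: j(t) = -135·exp(-3·t/2)/8. En utilisant j(t) = -135·exp(-3·t/2)/8 et en substituant t = 2*log(4)/3, nous trouvons j = -135/32.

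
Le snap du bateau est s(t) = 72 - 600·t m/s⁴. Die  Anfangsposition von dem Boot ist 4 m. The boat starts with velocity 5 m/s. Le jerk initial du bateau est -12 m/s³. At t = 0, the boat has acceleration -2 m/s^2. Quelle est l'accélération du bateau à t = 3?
Pour résoudre ceci, nous devons prendre 2 primitives de notre équation du snap s(t) = 72 - 600·t. En prenant ∫s(t)dt et en appliquant j(0) = -12, nous trouvons j(t) = -300·t^2 + 72·t - 12. La primitive du jerk est l'accélération. En utilisant a(0) = -2, nous obtenons a(t) = -100·t^3 + 36·t^2 - 12·t - 2. De l'équation de l'accélération a(t) = -100·t^3 + 36·t^2 - 12·t - 2, nous substituons t = 3 pour obtenir a = -2414.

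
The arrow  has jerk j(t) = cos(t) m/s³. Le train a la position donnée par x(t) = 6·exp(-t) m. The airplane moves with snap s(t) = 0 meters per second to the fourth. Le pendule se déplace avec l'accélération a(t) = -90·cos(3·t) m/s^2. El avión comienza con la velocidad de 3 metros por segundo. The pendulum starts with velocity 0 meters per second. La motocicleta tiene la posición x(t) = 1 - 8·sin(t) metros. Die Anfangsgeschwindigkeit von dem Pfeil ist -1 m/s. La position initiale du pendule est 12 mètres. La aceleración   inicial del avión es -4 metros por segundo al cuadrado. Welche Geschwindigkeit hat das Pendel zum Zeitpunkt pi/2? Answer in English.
We need to integrate our acceleration equation a(t) = -90·cos(3·t) 1 time. The antiderivative of acceleration, with v(0) = 0, gives velocity: v(t) = -30·sin(3·t). We have velocity v(t) = -30·sin(3·t). Substituting t = pi/2: v(pi/2) = 30.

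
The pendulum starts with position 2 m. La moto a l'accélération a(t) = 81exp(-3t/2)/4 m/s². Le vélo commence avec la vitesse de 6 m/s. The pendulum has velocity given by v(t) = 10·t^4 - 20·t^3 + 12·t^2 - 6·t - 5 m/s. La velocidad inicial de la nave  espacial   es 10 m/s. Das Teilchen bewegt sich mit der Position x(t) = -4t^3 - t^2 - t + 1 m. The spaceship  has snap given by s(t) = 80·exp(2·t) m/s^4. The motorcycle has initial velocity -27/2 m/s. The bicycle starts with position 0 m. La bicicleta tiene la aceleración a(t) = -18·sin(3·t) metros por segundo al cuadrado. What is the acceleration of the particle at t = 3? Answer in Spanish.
Partiendo de la posición x(t) = -4·t^3 - t^2 - t + 1, tomamos 2 derivadas. Derivando la posición, obtenemos la velocidad: v(t) = -12·t^2 - 2·t - 1. Tomando d/dt de v(t), encontramos a(t) = -24·t - 2. Usando a(t) = -24·t - 2 y sustituyendo t = 3, encontramos a = -74.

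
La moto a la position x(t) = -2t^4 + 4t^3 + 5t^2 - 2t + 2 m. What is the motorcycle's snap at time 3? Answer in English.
Starting from position x(t) = -2·t^4 + 4·t^3 + 5·t^2 - 2·t + 2, we take 4 derivatives. Taking d/dt of x(t), we find v(t) = -8·t^3 + 12·t^2 + 10·t - 2. Taking d/dt of v(t), we find a(t) = -24·t^2 + 24·t + 10. Differentiating acceleration, we get jerk: j(t) = 24 - 48·t. Differentiating jerk, we get snap: s(t) = -48. We have snap s(t) = -48. Substituting t = 3: s(3) = -48.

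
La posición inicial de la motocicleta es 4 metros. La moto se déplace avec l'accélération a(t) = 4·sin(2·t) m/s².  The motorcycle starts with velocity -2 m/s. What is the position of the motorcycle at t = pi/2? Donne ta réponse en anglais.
To find the answer, we compute 2 antiderivatives of a(t) = 4·sin(2·t). The integral of acceleration, with v(0) = -2, gives velocity: v(t) = -2·cos(2·t). Integrating velocity and using the initial condition x(0) = 4, we get x(t) = 4 - sin(2·t). Using x(t) = 4 - sin(2·t) and substituting t = pi/2, we find x = 4.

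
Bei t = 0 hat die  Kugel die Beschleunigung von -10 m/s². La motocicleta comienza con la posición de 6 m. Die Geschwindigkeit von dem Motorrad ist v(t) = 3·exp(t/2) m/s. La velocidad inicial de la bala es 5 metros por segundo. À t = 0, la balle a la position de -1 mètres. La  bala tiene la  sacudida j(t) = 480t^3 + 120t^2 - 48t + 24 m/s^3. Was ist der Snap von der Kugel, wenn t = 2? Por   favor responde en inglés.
We must differentiate our jerk equation j(t) = 480·t^3 + 120·t^2 - 48·t + 24 1 time. Differentiating jerk, we get snap: s(t) = 1440·t^2 + 240·t - 48. Using s(t) = 1440·t^2 + 240·t - 48 and substituting t = 2, we find s = 6192.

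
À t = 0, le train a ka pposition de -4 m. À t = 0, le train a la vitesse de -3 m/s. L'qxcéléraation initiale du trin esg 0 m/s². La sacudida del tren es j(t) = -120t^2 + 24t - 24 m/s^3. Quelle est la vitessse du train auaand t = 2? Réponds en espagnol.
Para resolver esto, necesitamos tomar 2 integrales de nuestra ecuación de la sacudida j(t) = -120·t^2 + 24·t - 24. Tomando ∫j(t)dt y aplicando a(0) = 0, encontramos a(t) = 4·t·(-10·t^2 + 3·t - 6). Integrando la aceleración y usando la condición inicial v(0) = -3, obtenemos v(t) = -10·t^4 + 4·t^3 - 12·t^2 - 3. Usando v(t) = -10·t^4 + 4·t^3 - 12·t^2 - 3 y sustituyendo t = 2, encontramos v = -179.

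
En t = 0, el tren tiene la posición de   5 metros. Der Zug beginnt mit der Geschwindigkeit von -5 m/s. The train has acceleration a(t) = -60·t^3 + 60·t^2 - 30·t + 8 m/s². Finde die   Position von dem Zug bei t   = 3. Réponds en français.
Nous devons intégrer notre équation de l'accélération a(t) = -60·t^3 + 60·t^2 - 30·t + 8 2 fois. La primitive de l'accélération est la vitesse. En utilisant v(0) = -5, nous obtenons v(t) = -15·t^4 + 20·t^3 - 15·t^2 + 8·t - 5. En prenant ∫v(t)dt et en appliquant x(0) = 5, nous trouvons x(t) = -3·t^5 + 5·t^4 - 5·t^3 + 4·t^2 - 5·t + 5. Nous avons la position x(t) = -3·t^5 + 5·t^4 - 5·t^3 + 4·t^2 - 5·t + 5. En substituant t = 3: x(3) = -433.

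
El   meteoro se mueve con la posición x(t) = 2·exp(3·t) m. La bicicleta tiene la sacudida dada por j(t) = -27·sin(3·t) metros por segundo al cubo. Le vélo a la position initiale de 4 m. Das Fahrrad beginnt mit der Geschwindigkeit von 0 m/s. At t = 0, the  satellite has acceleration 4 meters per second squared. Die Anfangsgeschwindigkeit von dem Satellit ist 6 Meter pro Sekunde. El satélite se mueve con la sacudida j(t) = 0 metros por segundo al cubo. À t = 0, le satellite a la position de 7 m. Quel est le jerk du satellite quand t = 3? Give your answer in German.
Aus der Gleichung für den Ruck j(t) = 0, setzen wir t = 3 ein und erhalten j = 0.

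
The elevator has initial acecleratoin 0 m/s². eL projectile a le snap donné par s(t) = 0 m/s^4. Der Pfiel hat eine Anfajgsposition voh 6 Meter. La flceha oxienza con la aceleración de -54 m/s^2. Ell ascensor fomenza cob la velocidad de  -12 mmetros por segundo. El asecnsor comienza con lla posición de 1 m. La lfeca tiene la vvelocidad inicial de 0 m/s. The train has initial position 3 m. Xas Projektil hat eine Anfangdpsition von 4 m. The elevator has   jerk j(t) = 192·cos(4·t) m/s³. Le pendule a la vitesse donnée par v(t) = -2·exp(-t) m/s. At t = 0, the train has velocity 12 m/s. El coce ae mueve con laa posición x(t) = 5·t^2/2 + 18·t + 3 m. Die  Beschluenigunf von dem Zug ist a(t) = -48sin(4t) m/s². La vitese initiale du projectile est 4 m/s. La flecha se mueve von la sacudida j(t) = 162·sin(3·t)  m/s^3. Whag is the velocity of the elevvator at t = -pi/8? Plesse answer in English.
We need to integrate our jerk equation j(t) = 192·cos(4·t) 2 times. Taking ∫j(t)dt and applying a(0) = 0, we find a(t) = 48·sin(4·t). The antiderivative of acceleration, with v(0) = -12, gives velocity: v(t) = -12·cos(4·t). We have velocity v(t) = -12·cos(4·t). Substituting t = -pi/8: v(-pi/8) = 0.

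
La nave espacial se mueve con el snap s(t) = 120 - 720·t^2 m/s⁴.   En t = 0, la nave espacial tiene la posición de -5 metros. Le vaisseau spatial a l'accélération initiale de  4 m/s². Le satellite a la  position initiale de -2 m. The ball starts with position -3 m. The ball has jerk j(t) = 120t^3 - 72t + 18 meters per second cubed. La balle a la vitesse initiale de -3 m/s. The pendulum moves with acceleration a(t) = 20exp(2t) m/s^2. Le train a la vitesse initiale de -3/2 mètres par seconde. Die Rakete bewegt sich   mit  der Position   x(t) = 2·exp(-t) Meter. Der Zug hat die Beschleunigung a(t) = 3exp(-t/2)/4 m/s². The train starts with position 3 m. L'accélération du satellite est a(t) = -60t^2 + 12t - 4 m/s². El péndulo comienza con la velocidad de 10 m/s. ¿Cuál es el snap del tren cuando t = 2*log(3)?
Partiendo de la aceleración a(t) = 3·exp(-t/2)/4, tomamos 2 derivadas. Tomando d/dt de a(t), encontramos j(t) = -3·exp(-t/2)/8. Derivando la sacudida, obtenemos el snap: s(t) = 3·exp(-t/2)/16. Tenemos el snap s(t) = 3·exp(-t/2)/16. Sustituyendo t = 2*log(3): s(2*log(3)) = 1/16.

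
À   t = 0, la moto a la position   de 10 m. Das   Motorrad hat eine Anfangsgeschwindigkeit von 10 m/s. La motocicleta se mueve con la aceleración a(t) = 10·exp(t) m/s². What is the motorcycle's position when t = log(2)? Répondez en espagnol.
Para resolver esto, necesitamos tomar 2 antiderivadas de nuestra ecuación de la aceleración a(t) = 10·exp(t). Integrando la aceleración y usando la condición inicial v(0) = 10, obtenemos v(t) = 10·exp(t). La antiderivada de la velocidad, con x(0) = 10, da la posición: x(t) = 10·exp(t). Usando x(t) = 10·exp(t) y sustituyendo t = log(2), encontramos x = 20.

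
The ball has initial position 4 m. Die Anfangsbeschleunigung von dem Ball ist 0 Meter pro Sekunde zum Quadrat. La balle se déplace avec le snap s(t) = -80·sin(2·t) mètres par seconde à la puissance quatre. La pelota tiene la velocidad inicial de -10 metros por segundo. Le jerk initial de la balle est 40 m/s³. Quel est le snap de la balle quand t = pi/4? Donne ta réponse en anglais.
We have snap s(t) = -80·sin(2·t). Substituting t = pi/4: s(pi/4) = -80.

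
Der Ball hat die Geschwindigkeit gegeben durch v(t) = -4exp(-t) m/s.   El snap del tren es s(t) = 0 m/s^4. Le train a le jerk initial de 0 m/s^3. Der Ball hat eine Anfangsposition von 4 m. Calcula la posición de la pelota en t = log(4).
Debemos encontrar la antiderivada de nuestra ecuación de la velocidad v(t) = -4·exp(-t) 1 vez. Integrando la velocidad y usando la condición inicial x(0) = 4, obtenemos x(t) = 4·exp(-t). De la ecuación de la posición x(t) = 4·exp(-t), sustituimos t = log(4) para obtener x = 1.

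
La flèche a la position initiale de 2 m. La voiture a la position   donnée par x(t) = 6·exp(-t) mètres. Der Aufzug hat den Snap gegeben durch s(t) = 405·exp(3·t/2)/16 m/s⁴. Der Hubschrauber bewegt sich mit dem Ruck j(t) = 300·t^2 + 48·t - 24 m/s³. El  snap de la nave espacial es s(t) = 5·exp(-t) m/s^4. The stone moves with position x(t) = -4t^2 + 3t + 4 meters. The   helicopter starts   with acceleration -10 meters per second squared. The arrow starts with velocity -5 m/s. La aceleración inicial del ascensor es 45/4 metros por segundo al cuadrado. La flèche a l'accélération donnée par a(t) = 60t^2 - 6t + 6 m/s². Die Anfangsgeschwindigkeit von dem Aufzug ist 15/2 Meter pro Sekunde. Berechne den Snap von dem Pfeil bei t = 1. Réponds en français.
En partant de l'accélération a(t) = 60·t^2 - 6·t + 6, nous prenons 2 dérivées. En dérivant l'accélération, nous obtenons le jerk: j(t) = 120·t - 6. En prenant d/dt de j(t), nous trouvons s(t) = 120. En utilisant s(t) = 120 et en substituant t = 1, nous trouvons s = 120.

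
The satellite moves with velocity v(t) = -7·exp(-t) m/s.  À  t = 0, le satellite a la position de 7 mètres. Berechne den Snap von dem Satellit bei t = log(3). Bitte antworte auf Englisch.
To solve this, we need to take 3 derivatives of our velocity equation v(t) = -7·exp(-t). Taking d/dt of v(t), we find a(t) = 7·exp(-t). Differentiating acceleration, we get jerk: j(t) = -7·exp(-t). The derivative of jerk gives snap: s(t) = 7·exp(-t). Using s(t) = 7·exp(-t) and substituting t = log(3), we find s = 7/3.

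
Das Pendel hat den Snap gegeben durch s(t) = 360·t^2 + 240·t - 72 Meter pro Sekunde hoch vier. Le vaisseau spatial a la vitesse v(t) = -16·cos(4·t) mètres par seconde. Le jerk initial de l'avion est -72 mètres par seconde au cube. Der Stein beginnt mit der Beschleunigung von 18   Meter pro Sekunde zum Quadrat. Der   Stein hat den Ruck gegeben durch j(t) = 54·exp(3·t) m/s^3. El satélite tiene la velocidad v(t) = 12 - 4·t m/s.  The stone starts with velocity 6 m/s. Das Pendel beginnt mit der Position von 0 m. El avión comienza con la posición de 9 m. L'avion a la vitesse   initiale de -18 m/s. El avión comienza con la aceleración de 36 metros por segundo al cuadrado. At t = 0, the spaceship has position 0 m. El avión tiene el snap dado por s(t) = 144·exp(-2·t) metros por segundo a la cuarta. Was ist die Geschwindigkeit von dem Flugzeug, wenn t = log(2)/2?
Ausgehend von dem Snap s(t) = 144·exp(-2·t), nehmen wir 3 Stammfunktionen. Mit ∫s(t)dt und Anwendung von j(0) = -72, finden wir j(t) = -72·exp(-2·t). Durch Integration von dem Ruck und Verwendung der Anfangsbedingung a(0) = 36, erhalten wir a(t) = 36·exp(-2·t). Das Integral von der Beschleunigung, mit v(0) = -18, ergibt die Geschwindigkeit: v(t) = -18·exp(-2·t). Aus der Gleichung für die Geschwindigkeit v(t) = -18·exp(-2·t), setzen wir t = log(2)/2 ein und erhalten v = -9.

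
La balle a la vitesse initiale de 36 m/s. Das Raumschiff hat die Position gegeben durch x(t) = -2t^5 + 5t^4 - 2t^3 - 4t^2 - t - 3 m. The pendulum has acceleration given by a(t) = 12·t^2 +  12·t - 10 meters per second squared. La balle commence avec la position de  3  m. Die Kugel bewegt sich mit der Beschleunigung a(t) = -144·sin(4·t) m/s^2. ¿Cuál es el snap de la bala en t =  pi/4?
Debemos derivar nuestra ecuación de la aceleración a(t) = -144·sin(4·t) 2 veces. Derivando la aceleración, obtenemos la sacudida: j(t) = -576·cos(4·t). La derivada de la sacudida da el snap: s(t) = 2304·sin(4·t). De la ecuación del snap s(t) = 2304·sin(4·t), sustituimos t = pi/4 para obtener s = 0.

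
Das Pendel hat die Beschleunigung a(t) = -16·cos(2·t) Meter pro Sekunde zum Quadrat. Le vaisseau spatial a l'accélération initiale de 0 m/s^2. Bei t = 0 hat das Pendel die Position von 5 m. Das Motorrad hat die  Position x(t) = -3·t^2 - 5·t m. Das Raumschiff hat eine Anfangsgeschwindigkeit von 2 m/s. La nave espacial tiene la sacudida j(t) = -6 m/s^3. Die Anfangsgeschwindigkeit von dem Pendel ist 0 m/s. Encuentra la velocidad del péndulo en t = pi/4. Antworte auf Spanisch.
Para resolver esto, necesitamos tomar 1 antiderivada de nuestra ecuación de la aceleración a(t) = -16·cos(2·t). Integrando la aceleración y usando la condición inicial v(0) = 0, obtenemos v(t) = -8·sin(2·t). Tenemos la velocidad v(t) = -8·sin(2·t). Sustituyendo t = pi/4: v(pi/4) = -8.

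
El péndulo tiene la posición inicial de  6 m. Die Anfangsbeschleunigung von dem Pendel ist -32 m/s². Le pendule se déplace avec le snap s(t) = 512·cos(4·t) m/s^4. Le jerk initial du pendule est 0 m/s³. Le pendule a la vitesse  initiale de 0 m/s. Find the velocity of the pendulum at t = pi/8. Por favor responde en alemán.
Wir müssen die Stammfunktion unserer Gleichung für den Snap s(t) = 512·cos(4·t) 3-mal finden. Die Stammfunktion von dem Snap, mit j(0) = 0, ergibt den Ruck: j(t) = 128·sin(4·t). Das Integral von dem Ruck ist die Beschleunigung. Mit a(0) = -32 erhalten wir a(t) = -32·cos(4·t). Die Stammfunktion von der Beschleunigung, mit v(0) = 0, ergibt die Geschwindigkeit: v(t) = -8·sin(4·t). Wir haben die Geschwindigkeit v(t) = -8·sin(4·t). Durch Einsetzen von t = pi/8: v(pi/8) = -8.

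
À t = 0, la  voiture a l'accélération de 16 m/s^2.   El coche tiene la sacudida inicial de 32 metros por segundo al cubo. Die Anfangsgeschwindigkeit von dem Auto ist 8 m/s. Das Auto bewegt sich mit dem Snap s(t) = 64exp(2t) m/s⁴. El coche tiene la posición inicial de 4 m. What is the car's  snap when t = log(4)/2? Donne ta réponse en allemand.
Wir haben den Snap s(t) = 64·exp(2·t). Durch Einsetzen von t = log(4)/2: s(log(4)/2) = 256.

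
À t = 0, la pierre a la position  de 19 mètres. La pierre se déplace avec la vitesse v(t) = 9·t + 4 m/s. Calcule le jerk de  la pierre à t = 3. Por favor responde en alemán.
Um dies zu lösen, müssen wir 2 Ableitungen unserer Gleichung für die Geschwindigkeit v(t) = 9·t + 4 nehmen. Durch Ableiten von der Geschwindigkeit erhalten wir die Beschleunigung: a(t) = 9. Die Ableitung von der Beschleunigung ergibt den Ruck: j(t) = 0. Wir haben den Ruck j(t) = 0. Durch Einsetzen von t = 3: j(3) = 0.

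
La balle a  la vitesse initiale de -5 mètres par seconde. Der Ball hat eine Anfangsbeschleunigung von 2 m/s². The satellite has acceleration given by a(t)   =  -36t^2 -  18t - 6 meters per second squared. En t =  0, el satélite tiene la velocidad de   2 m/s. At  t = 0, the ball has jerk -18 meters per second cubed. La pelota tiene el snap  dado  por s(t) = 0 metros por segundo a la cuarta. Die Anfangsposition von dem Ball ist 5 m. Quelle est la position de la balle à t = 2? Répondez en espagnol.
Para resolver esto, necesitamos tomar 4 integrales de nuestra ecuación del snap s(t) = 0. Integrando el snap y usando la condición inicial j(0) = -18, obtenemos j(t) = -18. La integral de la sacudida es la aceleración. Usando a(0) = 2, obtenemos a(t) = 2 - 18·t. La antiderivada de la aceleración, con v(0) = -5, da la velocidad: v(t) = -9·t^2 + 2·t - 5. Integrando la velocidad y usando la condición inicial x(0) = 5, obtenemos x(t) = -3·t^3 + t^2 - 5·t + 5. Tenemos la posición x(t) = -3·t^3 + t^2 - 5·t + 5. Sustituyendo t = 2: x(2) = -25.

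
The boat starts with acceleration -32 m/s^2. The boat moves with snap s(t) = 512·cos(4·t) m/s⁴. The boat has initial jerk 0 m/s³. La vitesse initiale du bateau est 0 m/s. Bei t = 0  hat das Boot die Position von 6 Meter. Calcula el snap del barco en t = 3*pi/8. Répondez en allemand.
Wir haben den Snap s(t) = 512·cos(4·t). Durch Einsetzen von t = 3*pi/8: s(3*pi/8) = 0.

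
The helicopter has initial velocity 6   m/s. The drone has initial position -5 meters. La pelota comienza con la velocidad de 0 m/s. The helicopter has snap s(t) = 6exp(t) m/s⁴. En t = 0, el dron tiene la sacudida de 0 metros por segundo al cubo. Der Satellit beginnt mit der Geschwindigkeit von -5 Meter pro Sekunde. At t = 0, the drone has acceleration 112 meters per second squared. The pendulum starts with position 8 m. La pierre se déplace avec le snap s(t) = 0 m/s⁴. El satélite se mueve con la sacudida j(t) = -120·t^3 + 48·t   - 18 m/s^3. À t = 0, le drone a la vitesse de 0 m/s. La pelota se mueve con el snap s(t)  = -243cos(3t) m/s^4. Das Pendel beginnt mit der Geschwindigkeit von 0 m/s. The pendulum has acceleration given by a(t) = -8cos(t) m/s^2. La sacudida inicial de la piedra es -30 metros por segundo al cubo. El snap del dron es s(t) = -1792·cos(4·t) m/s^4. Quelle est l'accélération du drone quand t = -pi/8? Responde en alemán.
Wir müssen unsere Gleichung für den Snap s(t) = -1792·cos(4·t) 2-mal integrieren. Das Integral von dem Snap, mit j(0) = 0, ergibt den Ruck: j(t) = -448·sin(4·t). Mit ∫j(t)dt und Anwendung von a(0) = 112, finden wir a(t) = 112·cos(4·t). Wir haben die Beschleunigung a(t) = 112·cos(4·t). Durch Einsetzen von t = -pi/8: a(-pi/8) = 0.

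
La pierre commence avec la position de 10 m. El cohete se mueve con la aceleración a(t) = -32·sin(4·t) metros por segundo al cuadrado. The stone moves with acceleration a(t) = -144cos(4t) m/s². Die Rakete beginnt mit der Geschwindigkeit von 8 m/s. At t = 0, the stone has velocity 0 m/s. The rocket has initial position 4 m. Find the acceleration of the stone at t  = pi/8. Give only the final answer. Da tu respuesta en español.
La respuesta es 0.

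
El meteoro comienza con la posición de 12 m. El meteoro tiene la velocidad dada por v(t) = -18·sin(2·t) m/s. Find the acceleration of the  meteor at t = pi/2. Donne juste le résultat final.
The acceleration at t = pi/2 is a = 36.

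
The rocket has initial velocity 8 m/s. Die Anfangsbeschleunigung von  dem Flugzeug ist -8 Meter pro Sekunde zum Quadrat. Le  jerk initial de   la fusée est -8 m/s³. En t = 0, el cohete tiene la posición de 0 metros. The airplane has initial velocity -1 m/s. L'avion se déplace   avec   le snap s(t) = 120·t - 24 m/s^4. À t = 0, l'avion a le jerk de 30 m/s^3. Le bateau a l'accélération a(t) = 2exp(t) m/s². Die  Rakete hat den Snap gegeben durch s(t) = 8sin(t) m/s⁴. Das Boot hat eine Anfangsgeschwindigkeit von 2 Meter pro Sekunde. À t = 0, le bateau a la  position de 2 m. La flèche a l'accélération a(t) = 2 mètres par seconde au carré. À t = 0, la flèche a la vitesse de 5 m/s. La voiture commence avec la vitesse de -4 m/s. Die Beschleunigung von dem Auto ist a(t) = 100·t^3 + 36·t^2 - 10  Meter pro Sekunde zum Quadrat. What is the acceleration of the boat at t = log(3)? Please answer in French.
Nous avons l'accélération a(t) = 2·exp(t). En substituant t = log(3): a(log(3)) = 6.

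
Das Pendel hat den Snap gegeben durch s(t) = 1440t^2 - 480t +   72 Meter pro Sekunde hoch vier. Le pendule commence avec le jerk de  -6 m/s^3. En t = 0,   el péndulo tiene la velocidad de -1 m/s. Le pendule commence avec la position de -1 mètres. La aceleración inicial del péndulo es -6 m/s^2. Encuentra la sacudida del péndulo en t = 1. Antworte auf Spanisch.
Debemos encontrar la antiderivada de nuestra ecuación del snap s(t) = 1440·t^2 - 480·t + 72 1 vez. La integral del snap, con j(0) = -6, da la sacudida: j(t) = 480·t^3 - 240·t^2 + 72·t - 6. De la ecuación de la sacudida j(t) = 480·t^3 - 240·t^2 + 72·t - 6, sustituimos t = 1 para obtener j = 306.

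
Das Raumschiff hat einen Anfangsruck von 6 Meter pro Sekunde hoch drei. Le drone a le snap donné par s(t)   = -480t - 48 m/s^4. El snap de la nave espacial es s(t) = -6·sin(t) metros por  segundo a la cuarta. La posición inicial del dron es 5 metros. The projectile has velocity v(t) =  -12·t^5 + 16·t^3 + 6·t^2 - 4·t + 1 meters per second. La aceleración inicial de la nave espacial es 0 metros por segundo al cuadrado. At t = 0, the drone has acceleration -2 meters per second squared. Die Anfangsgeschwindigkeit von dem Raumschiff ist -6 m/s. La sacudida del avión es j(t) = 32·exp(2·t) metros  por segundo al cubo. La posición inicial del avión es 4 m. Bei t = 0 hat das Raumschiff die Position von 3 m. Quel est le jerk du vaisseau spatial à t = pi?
Pour résoudre ceci, nous devons prendre 1 primitive de notre équation du snap s(t) = -6·sin(t). En intégrant le snap et en utilisant la condition initiale j(0) = 6, nous obtenons j(t) = 6·cos(t). De l'équation du jerk j(t) = 6·cos(t), nous substituons t = pi pour obtenir j = -6.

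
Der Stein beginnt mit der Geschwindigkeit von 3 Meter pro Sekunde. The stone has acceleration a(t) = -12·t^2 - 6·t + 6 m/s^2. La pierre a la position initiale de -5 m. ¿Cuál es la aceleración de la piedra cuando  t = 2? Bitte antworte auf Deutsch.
Wir haben die Beschleunigung a(t) = -12·t^2 - 6·t + 6. Durch Einsetzen von t = 2: a(2) = -54.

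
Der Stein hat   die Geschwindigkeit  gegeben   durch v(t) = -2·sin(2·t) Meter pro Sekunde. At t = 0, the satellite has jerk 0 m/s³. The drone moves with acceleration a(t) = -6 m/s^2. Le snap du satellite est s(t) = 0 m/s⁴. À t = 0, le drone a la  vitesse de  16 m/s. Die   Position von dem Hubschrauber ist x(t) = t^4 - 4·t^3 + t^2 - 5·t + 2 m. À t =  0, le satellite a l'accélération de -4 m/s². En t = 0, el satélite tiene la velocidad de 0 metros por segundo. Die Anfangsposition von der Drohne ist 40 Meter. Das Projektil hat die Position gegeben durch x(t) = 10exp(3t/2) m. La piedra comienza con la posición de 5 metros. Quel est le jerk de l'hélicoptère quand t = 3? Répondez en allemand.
Um dies zu lösen, müssen wir 3 Ableitungen unserer Gleichung für die Position x(t) = t^4 - 4·t^3 + t^2 - 5·t + 2 nehmen. Mit d/dt von x(t) finden wir v(t) = 4·t^3 - 12·t^2 + 2·t - 5. Durch Ableiten von der Geschwindigkeit erhalten wir die Beschleunigung: a(t) = 12·t^2 - 24·t + 2. Die Ableitung von der Beschleunigung ergibt den Ruck: j(t) = 24·t - 24. Mit j(t) = 24·t - 24 und Einsetzen von t = 3, finden wir j = 48.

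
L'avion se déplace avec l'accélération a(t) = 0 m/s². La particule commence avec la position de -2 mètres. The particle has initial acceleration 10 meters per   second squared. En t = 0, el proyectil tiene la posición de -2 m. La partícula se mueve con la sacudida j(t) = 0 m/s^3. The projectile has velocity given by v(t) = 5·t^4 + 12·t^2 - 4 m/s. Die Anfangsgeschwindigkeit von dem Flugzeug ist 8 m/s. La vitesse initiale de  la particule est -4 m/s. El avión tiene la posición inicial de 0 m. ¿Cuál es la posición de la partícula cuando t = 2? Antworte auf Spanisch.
Debemos encontrar la antiderivada de nuestra ecuación de la sacudida j(t) = 0 3 veces. Tomando ∫j(t)dt y aplicando a(0) = 10, encontramos a(t) = 10. Integrando la aceleración y usando la condición inicial v(0) = -4, obtenemos v(t) = 10·t - 4. Integrando la velocidad y usando la condición inicial x(0) = -2, obtenemos x(t) = 5·t^2 - 4·t - 2. Usando x(t) = 5·t^2 - 4·t - 2 y sustituyendo t = 2, encontramos x = 10.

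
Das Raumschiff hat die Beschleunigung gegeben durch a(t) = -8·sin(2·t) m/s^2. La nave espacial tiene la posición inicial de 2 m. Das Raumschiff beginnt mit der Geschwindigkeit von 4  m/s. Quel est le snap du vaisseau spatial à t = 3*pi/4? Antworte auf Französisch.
Pour résoudre ceci, nous devons prendre 2 dérivées de notre équation de l'accélération a(t) = -8·sin(2·t). En prenant d/dt de a(t), nous trouvons j(t) = -16·cos(2·t). En prenant d/dt de j(t), nous trouvons s(t) = 32·sin(2·t). En utilisant s(t) = 32·sin(2·t) et en substituant t = 3*pi/4, nous trouvons s = -32.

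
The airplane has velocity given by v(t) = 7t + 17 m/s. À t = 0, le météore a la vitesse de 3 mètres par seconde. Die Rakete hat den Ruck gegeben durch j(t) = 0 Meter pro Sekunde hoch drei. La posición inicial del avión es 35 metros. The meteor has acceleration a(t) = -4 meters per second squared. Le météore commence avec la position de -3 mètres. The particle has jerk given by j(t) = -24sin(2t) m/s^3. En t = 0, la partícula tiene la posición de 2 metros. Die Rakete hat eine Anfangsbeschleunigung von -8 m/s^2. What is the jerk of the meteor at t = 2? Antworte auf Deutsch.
Um dies zu lösen, müssen wir 1 Ableitung unserer Gleichung für die Beschleunigung a(t) = -4 nehmen. Durch Ableiten von der Beschleunigung erhalten wir den Ruck: j(t) = 0. Wir haben den Ruck j(t) = 0. Durch Einsetzen von t = 2: j(2) = 0.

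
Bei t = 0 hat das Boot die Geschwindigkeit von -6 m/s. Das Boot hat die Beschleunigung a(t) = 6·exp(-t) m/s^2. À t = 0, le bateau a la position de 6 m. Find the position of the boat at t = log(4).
We need to integrate our acceleration equation a(t) = 6·exp(-t) 2 times. Taking ∫a(t)dt and applying v(0) = -6, we find v(t) = -6·exp(-t). Integrating velocity and using the initial condition x(0) = 6, we get x(t) = 6·exp(-t). We have position x(t) = 6·exp(-t). Substituting t = log(4): x(log(4)) = 3/2.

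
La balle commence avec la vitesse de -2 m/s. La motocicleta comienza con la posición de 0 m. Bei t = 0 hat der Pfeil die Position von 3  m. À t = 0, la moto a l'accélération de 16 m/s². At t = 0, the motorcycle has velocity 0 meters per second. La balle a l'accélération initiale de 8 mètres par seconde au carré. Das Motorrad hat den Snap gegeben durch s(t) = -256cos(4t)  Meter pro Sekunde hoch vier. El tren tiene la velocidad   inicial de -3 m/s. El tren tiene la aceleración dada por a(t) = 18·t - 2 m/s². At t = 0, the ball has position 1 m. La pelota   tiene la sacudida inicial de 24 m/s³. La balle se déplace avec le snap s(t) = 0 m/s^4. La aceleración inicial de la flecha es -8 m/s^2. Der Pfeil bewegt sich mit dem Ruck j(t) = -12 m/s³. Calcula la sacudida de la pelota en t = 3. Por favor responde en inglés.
We need to integrate our snap equation s(t) = 0 1 time. Taking ∫s(t)dt and applying j(0) = 24, we find j(t) = 24. We have jerk j(t) = 24. Substituting t = 3: j(3) = 24.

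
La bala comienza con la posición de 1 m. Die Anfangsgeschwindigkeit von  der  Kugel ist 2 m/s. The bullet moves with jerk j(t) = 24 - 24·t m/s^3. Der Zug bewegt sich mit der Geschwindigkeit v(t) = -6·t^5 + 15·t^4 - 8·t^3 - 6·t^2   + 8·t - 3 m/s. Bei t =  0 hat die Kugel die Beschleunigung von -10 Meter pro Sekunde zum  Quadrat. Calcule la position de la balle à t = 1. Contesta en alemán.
Um dies zu lösen, müssen wir 3 Integrale unserer Gleichung für den Ruck j(t) = 24 - 24·t finden. Mit ∫j(t)dt und Anwendung von a(0) = -10, finden wir a(t) = -12·t^2 + 24·t - 10. Mit ∫a(t)dt und Anwendung von v(0) = 2, finden wir v(t) = -4·t^3 + 12·t^2 - 10·t + 2. Die Stammfunktion von der Geschwindigkeit, mit x(0) = 1, ergibt die Position: x(t) = -t^4 + 4·t^3 - 5·t^2 + 2·t + 1. Aus der Gleichung für die Position x(t) = -t^4 + 4·t^3 - 5·t^2 + 2·t + 1, setzen wir t = 1 ein und erhalten x = 1.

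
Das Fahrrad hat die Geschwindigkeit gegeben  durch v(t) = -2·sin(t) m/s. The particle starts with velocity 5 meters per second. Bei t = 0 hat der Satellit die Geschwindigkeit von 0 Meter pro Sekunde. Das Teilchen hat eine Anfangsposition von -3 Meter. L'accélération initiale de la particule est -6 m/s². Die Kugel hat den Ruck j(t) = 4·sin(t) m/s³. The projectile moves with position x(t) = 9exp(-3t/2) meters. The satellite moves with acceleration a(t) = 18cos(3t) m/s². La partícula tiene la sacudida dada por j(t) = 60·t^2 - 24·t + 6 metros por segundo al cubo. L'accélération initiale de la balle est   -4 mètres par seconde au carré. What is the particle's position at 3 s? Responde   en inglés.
Starting from jerk j(t) = 60·t^2 - 24·t + 6, we take 3 antiderivatives. The integral of jerk, with a(0) = -6, gives acceleration: a(t) = 20·t^3 - 12·t^2 + 6·t - 6. Integrating acceleration and using the initial condition v(0) = 5, we get v(t) = 5·t^4 - 4·t^3 + 3·t^2 - 6·t + 5. The integral of velocity is position. Using x(0) = -3, we get x(t) = t^5 - t^4 + t^3 - 3·t^2 + 5·t - 3. We have position x(t) = t^5 - t^4 + t^3 - 3·t^2 + 5·t - 3. Substituting t = 3: x(3) = 174.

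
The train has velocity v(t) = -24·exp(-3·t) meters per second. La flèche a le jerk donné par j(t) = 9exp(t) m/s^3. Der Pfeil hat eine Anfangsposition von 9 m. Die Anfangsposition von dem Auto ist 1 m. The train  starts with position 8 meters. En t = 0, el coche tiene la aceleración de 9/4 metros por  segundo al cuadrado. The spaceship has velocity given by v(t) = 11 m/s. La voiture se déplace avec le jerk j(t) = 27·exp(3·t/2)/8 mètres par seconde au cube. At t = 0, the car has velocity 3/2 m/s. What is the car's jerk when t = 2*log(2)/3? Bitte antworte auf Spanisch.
Tenemos la sacudida j(t) = 27·exp(3·t/2)/8. Sustituyendo t = 2*log(2)/3: j(2*log(2)/3) = 27/4.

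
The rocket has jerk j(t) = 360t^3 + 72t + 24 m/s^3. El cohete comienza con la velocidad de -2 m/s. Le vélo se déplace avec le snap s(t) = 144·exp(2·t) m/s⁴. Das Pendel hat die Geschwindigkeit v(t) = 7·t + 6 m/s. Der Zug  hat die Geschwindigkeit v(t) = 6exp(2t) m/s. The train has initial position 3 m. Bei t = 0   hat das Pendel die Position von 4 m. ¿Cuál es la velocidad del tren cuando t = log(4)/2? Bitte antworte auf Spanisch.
Tenemos la velocidad v(t) = 6·exp(2·t). Sustituyendo t = log(4)/2: v(log(4)/2) = 24.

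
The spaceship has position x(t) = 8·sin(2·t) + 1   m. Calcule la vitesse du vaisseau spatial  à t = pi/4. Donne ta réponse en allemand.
Um dies zu lösen, müssen wir 1 Ableitung unserer Gleichung für die Position x(t) = 8·sin(2·t) + 1 nehmen. Mit d/dt von x(t) finden wir v(t) = 16·cos(2·t). Mit v(t) = 16·cos(2·t) und Einsetzen von t = pi/4, finden wir v = 0.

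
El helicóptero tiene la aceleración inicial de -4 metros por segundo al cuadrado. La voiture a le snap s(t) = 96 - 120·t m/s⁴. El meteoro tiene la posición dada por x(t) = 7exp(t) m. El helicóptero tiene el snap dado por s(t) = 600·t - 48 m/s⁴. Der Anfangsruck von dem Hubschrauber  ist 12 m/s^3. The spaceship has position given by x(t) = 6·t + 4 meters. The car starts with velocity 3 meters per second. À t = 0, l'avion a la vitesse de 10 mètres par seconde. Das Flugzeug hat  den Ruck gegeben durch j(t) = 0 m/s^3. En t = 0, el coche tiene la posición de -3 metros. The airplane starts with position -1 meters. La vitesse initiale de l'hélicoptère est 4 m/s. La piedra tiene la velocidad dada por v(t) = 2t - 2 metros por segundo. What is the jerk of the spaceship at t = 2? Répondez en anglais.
Starting from position x(t) = 6·t + 4, we take 3 derivatives. The derivative of position gives velocity: v(t) = 6. Differentiating velocity, we get acceleration: a(t) = 0. The derivative of acceleration gives jerk: j(t) = 0. Using j(t) = 0 and substituting t = 2, we find j = 0.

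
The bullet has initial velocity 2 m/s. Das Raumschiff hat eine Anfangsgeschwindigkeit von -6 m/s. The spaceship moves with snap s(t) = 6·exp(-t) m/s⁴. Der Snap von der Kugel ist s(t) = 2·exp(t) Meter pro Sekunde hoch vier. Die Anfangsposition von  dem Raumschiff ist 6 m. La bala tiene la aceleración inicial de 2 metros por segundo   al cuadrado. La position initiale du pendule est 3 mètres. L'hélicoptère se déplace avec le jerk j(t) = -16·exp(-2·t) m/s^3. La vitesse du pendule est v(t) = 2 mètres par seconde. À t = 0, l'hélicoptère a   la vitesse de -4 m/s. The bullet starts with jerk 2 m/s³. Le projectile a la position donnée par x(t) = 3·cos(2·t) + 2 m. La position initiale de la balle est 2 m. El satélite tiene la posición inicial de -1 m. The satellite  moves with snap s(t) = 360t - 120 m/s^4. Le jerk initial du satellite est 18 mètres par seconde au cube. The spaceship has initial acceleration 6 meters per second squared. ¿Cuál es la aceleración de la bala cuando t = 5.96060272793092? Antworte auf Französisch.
Pour résoudre ceci, nous devons prendre 2 intégrales de notre équation du snap s(t) = 2·exp(t). En intégrant le snap et en utilisant la condition initiale j(0) = 2, nous obtenons j(t) = 2·exp(t). La primitive du jerk, avec a(0) = 2, donne l'accélération: a(t) = 2·exp(t). De l'équation de l'accélération a(t) = 2·exp(t), nous substituons t = 5.96060272793092 pour obtenir a = 775.687636211610.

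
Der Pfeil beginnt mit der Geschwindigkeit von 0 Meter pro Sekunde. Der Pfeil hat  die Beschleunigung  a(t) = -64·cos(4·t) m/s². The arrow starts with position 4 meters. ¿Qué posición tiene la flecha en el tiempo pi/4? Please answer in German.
Wir müssen unsere Gleichung für die Beschleunigung a(t) = -64·cos(4·t) 2-mal integrieren. Durch Integration von der Beschleunigung und Verwendung der Anfangsbedingung v(0) = 0, erhalten wir v(t) = -16·sin(4·t). Mit ∫v(t)dt und Anwendung von x(0) = 4, finden wir x(t) = 4·cos(4·t). Aus der Gleichung für die Position x(t) = 4·cos(4·t), setzen wir t = pi/4 ein und erhalten x = -4.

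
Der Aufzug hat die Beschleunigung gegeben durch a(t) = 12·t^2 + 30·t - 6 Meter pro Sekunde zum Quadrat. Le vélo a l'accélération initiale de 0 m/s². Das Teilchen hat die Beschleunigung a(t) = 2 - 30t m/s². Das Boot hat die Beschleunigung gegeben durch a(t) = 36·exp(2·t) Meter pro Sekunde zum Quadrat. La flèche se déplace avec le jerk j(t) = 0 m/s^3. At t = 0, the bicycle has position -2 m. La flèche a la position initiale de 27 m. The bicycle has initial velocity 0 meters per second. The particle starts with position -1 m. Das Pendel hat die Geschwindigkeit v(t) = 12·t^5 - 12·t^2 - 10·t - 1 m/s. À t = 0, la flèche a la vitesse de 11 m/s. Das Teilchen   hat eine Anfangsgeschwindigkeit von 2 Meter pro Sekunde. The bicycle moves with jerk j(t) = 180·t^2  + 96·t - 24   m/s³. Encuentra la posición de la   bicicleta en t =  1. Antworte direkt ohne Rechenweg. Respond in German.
Die Position bei t = 1 ist x = 1.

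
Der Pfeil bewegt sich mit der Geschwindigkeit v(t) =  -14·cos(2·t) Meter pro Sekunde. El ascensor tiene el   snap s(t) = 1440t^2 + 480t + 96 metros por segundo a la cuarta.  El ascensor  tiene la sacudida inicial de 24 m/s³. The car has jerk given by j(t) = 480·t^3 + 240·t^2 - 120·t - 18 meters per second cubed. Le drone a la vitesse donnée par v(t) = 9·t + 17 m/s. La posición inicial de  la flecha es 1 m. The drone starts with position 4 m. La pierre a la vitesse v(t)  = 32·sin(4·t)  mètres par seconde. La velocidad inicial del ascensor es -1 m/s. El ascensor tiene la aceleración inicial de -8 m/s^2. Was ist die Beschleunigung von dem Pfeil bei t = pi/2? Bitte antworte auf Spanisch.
Partiendo de la velocidad v(t) = -14·cos(2·t), tomamos 1 derivada. La derivada de la velocidad da la aceleración: a(t) = 28·sin(2·t). Tenemos la aceleración a(t) = 28·sin(2·t). Sustituyendo t = pi/2: a(pi/2) = 0.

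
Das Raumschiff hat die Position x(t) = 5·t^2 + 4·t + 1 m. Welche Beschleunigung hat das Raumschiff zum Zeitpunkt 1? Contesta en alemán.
Ausgehend von der Position x(t) = 5·t^2 + 4·t + 1, nehmen wir 2 Ableitungen. Durch Ableiten von der Position erhalten wir die Geschwindigkeit: v(t) = 10·t + 4. Die Ableitung von der Geschwindigkeit ergibt die Beschleunigung: a(t) = 10. Mit a(t) = 10 und Einsetzen von t = 1, finden wir a = 10.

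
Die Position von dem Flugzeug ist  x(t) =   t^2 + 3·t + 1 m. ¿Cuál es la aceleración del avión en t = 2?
Partiendo de la posición x(t) = t^2 + 3·t + 1, tomamos 2 derivadas. Tomando d/dt de x(t), encontramos v(t) = 2·t + 3. Tomando d/dt de v(t), encontramos a(t) = 2. De la ecuación de la aceleración a(t) = 2, sustituimos t = 2 para obtener a = 2.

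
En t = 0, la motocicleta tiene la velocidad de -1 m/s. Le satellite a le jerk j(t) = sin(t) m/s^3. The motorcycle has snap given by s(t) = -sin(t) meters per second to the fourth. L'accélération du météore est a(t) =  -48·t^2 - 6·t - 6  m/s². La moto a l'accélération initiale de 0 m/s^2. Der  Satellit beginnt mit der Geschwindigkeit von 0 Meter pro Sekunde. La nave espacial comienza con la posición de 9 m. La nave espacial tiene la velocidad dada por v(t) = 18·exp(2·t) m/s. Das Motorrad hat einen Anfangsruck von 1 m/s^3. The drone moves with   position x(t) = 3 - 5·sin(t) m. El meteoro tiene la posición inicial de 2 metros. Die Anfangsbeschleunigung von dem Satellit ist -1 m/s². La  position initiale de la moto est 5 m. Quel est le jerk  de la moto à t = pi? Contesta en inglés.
We must find the antiderivative of our snap equation s(t) = -sin(t) 1 time. Taking ∫s(t)dt and applying j(0) = 1, we find j(t) = cos(t). Using j(t) = cos(t) and substituting t = pi, we find j = -1.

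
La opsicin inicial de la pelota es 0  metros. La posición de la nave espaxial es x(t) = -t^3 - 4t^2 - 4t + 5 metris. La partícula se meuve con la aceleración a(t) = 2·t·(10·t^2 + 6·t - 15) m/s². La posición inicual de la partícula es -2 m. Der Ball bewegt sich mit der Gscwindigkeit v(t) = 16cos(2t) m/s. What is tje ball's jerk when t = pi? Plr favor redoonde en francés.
Nous devons dériver notre équation de la vitesse v(t) = 16·cos(2·t) 2 fois. En dérivant la vitesse, nous obtenons l'accélération: a(t) = -32·sin(2·t). En prenant d/dt de a(t), nous trouvons j(t) = -64·cos(2·t). Nous avons le jerk j(t) = -64·cos(2·t). En substituant t = pi: j(pi) = -64.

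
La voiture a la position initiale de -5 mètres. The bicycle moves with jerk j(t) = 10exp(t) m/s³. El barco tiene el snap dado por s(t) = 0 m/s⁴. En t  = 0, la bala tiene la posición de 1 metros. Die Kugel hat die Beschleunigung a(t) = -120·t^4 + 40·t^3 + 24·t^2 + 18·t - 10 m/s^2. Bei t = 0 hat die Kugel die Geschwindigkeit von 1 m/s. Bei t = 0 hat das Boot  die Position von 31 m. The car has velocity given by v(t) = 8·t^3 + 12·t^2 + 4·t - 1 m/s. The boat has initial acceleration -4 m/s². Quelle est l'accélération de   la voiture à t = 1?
Nous devons dériver notre équation de la vitesse v(t) = 8·t^3 + 12·t^2 + 4·t - 1 1 fois. En dérivant la vitesse, nous obtenons l'accélération: a(t) = 24·t^2 + 24·t + 4. En utilisant a(t) = 24·t^2 + 24·t + 4 et en substituant t = 1, nous trouvons a = 52.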